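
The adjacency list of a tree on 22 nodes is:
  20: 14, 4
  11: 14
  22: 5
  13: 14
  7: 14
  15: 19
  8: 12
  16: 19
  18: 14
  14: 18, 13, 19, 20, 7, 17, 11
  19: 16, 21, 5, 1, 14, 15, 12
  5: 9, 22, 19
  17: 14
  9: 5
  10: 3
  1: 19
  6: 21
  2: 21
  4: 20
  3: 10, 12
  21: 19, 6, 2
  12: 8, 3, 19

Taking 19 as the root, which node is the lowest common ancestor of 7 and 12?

19

7's ancestor chain is 7, 14, 19 and 12's is 12, 19; they first meet at 19.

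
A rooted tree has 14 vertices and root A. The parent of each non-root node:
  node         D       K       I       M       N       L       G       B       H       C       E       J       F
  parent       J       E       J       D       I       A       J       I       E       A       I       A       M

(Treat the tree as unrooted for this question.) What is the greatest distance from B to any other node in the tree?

5

Distances from B peak at 5, attained at F.
B – I – J – D – M – F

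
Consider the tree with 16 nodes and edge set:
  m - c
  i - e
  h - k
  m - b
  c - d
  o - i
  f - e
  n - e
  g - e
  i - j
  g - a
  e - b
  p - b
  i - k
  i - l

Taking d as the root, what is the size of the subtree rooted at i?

The subtree rooted at i contains: i, o, k, l, j, h — 6 nodes.

6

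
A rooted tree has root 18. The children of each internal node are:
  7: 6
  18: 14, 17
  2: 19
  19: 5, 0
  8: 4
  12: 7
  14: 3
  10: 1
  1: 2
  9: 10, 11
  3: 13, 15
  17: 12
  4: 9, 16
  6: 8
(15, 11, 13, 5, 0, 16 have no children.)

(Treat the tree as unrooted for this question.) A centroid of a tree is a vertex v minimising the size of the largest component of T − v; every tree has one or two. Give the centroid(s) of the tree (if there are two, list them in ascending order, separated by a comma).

4, 8

If 4 is removed the pieces have sizes 10, 8, 1, all ≤ ⌊20/2⌋ = 10.
Its neighbour 8 also leaves a largest component of size 10, so both are centroids.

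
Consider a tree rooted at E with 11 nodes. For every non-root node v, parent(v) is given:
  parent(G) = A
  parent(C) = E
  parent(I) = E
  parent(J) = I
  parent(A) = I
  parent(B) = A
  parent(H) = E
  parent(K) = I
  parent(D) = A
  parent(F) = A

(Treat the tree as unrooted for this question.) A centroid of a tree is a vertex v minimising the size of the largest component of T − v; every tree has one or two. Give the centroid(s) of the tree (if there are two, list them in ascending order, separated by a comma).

Removing I splits the tree into components of sizes 5, 3, 1, 1; the largest is 5 ≤ ⌊11/2⌋ = 5.
No neighbour of I does as well, so I is the unique centroid.

I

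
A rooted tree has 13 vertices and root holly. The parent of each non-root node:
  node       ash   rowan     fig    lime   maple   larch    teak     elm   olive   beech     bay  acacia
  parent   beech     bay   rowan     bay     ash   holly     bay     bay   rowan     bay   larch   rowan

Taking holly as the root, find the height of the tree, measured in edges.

5

The longest root-to-leaf path is holly–larch–bay–beech–ash–maple (5 edges).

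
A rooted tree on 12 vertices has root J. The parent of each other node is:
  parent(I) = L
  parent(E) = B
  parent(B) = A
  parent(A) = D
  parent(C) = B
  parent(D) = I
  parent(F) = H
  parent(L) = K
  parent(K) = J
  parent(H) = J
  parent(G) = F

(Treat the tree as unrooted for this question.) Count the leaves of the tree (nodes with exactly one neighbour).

Exactly 3 nodes have a single neighbour: C, E, G.

3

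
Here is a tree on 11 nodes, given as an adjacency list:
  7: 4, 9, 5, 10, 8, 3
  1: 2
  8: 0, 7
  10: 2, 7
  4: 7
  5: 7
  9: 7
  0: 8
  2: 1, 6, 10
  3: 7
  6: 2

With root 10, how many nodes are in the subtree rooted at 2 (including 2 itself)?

3

The subtree rooted at 2 contains: 2, 6, 1 — 3 nodes.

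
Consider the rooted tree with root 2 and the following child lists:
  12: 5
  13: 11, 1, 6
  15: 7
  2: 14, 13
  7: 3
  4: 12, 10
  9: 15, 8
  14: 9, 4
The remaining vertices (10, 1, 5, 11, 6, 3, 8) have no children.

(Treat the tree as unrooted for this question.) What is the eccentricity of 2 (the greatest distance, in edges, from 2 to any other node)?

A farthest node from 2 is 3.
The path 2–14–9–15–7–3 has 5 edges.

5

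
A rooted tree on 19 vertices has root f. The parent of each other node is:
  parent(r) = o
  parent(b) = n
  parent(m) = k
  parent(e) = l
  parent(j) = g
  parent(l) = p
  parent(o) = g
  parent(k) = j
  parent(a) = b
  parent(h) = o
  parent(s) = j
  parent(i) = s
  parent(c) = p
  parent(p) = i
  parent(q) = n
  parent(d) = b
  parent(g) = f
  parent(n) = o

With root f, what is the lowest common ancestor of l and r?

g

l's ancestor chain is l, p, i, s, j, g, f and r's is r, o, g, f; they first meet at g.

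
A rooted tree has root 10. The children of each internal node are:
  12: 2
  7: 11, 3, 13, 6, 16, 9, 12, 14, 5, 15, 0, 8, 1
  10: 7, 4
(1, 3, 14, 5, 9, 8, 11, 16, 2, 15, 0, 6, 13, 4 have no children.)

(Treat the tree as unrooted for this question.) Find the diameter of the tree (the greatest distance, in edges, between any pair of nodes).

4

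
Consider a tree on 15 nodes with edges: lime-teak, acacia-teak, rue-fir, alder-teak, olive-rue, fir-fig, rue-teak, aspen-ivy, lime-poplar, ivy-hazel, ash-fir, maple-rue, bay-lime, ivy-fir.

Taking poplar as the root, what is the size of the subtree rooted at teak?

The subtree rooted at teak contains: teak, rue, acacia, alder, maple, fir, olive, ash, ivy, fig, hazel, aspen — 12 nodes.

12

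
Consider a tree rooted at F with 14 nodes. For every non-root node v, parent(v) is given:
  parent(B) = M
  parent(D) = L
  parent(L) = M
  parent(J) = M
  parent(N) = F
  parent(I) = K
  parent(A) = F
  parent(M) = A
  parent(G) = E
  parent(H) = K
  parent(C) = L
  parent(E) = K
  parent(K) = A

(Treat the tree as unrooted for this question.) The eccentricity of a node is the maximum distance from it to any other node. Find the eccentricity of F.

4

The node farthest from F is D (C, G also at distance 4), via F – A – M – L – D — 4 edges.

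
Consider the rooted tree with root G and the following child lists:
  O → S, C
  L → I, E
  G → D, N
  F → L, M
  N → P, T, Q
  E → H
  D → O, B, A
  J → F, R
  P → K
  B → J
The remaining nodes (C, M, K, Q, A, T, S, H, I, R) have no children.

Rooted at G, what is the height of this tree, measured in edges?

7

A deepest node is H, reached by G-D-B-J-F-L-E-H.
That path has 7 edges, so the height is 7.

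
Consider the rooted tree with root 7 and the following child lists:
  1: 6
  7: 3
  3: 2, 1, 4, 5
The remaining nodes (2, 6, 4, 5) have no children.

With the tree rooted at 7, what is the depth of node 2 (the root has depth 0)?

2

Path from 7 to 2: 7 – 3 – 2, which has 2 edges.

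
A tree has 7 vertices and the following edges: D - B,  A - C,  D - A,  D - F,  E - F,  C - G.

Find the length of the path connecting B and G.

B - D - A - C - G: 4 edges.

4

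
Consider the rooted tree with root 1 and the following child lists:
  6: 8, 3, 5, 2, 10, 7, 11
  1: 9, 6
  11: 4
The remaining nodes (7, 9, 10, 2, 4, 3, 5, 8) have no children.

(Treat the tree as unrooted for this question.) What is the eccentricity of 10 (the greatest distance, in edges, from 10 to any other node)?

3

A farthest node from 10 is 4 (9 also at distance 3).
The path 10 – 6 – 11 – 4 has 3 edges.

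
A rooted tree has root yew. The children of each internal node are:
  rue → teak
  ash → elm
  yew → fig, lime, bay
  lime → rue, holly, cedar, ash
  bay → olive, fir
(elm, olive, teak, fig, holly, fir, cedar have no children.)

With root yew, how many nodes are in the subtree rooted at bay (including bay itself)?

3

bay's subtree: {bay, olive, fir}, size 3.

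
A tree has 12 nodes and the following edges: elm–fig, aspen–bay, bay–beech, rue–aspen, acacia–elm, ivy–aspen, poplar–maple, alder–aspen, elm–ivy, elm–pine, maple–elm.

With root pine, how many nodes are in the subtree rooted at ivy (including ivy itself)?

6

Descendants of ivy (including itself): ivy, aspen, bay, alder, rue, beech. That's 6.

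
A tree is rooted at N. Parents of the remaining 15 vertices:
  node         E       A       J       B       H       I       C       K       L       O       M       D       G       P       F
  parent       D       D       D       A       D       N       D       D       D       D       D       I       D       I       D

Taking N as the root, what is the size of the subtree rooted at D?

Descendants of D (including itself): D, A, K, G, L, O, M, E, H, F, J, C, B. That's 13.

13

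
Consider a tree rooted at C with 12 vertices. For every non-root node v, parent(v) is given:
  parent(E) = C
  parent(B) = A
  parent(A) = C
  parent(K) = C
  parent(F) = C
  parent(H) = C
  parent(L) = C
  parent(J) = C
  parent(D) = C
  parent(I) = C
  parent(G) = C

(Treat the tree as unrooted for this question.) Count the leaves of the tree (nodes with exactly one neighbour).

Exactly 10 nodes have a single neighbour: B, D, E, F, G, H, I, J, K, L.

10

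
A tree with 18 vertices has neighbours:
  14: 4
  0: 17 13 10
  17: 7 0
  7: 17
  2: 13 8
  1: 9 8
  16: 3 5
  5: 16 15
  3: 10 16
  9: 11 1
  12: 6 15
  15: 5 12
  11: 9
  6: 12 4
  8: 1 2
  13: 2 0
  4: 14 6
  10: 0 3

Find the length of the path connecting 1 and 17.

1 - 8 - 2 - 13 - 0 - 17: 5 edges.

5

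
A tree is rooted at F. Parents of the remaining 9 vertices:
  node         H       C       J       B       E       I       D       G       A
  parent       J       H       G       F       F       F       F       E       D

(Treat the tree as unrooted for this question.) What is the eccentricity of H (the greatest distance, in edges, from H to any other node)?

Distances from H peak at 6, attained at A.
H – J – G – E – F – D – A

6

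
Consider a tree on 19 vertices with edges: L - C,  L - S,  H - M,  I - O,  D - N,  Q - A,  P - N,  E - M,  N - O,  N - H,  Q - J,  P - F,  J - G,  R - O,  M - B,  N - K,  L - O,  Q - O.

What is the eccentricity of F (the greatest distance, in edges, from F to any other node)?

6

A farthest node from F is G.
The path F-P-N-O-Q-J-G has 6 edges.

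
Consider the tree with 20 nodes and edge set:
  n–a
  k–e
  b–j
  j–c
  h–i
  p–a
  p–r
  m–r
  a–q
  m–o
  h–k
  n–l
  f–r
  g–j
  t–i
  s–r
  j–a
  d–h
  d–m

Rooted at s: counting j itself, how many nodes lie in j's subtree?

j's subtree: {j, c, g, b}, size 4.

4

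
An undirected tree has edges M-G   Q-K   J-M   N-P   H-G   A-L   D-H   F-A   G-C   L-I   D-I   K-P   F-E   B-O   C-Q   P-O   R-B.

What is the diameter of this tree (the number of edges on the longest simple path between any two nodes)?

A longest path is E-F-A-L-I-D-H-G-C-Q-K-P-O-B-R, with 14 edges.

14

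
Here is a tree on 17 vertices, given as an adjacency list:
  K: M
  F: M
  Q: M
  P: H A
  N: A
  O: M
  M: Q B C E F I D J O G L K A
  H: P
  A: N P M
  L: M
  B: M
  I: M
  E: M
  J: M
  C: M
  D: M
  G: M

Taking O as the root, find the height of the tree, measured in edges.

H sits deepest: O-M-A-P-H — 4 edges from the root.

4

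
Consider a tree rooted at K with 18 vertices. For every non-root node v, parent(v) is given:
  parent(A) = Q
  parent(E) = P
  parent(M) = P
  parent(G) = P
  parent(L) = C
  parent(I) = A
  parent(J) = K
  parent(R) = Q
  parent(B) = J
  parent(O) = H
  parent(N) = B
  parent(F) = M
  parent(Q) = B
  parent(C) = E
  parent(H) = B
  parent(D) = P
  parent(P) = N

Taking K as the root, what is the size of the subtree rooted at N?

The subtree rooted at N contains: N, P, E, M, D, G, C, F, L — 9 nodes.

9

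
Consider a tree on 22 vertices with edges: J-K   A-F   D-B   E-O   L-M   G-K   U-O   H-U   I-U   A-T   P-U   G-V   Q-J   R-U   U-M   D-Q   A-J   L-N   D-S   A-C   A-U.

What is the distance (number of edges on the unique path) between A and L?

The path is A–U–M–L, which has 3 edges.

3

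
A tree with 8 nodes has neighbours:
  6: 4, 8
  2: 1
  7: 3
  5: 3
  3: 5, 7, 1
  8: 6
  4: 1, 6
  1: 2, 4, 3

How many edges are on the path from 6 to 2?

6 - 4 - 1 - 2: 3 edges.

3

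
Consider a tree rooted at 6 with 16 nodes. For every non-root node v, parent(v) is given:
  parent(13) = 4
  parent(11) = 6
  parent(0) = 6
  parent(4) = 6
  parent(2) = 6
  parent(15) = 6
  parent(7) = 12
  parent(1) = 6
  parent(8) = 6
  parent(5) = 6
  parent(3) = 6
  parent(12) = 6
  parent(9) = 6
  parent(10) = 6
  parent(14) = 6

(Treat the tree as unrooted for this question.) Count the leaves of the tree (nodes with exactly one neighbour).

Exactly 13 nodes have a single neighbour: 0, 1, 2, 3, 5, 7, 8, 9, 10, 11, 13, 14, 15.

13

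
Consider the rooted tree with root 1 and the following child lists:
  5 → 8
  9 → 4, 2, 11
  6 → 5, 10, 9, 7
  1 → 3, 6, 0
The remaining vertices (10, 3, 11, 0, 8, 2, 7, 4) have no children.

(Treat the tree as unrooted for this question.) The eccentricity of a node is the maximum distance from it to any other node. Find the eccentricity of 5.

A farthest node from 5 is 4 (2, 0, 11, 3 also at distance 3).
The path 5–6–9–4 has 3 edges.

3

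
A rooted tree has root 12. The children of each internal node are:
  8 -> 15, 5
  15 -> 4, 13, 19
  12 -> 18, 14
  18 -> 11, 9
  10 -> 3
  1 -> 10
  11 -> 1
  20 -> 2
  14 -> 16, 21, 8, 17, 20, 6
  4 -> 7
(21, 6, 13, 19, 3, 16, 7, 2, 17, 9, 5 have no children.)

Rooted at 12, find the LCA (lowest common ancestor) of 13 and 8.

Path 13→root: 13 15 8 14 12; path 8→root: 8 14 12.
First common node: 8.

8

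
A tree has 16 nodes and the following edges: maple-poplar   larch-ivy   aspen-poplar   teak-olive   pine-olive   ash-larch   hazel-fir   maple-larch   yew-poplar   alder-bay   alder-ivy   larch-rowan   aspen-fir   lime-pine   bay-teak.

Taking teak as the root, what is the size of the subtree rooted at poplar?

5

poplar's subtree: {poplar, aspen, yew, fir, hazel}, size 5.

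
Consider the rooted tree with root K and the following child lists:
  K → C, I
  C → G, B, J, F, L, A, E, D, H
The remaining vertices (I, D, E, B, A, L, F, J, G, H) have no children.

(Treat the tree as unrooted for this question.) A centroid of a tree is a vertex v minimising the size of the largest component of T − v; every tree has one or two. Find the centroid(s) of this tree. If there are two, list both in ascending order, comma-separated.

C

Removing C splits the tree into components of sizes 2, 1, 1, 1, 1, 1, 1, 1, 1, 1; the largest is 2 ≤ ⌊12/2⌋ = 6.
Every other node leaves some component of size > 6, so the centroid is unique.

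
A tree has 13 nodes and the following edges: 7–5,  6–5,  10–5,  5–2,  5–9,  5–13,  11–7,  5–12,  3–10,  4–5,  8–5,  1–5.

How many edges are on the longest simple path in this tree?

4

A longest path is 3 - 10 - 5 - 7 - 11, with 4 edges.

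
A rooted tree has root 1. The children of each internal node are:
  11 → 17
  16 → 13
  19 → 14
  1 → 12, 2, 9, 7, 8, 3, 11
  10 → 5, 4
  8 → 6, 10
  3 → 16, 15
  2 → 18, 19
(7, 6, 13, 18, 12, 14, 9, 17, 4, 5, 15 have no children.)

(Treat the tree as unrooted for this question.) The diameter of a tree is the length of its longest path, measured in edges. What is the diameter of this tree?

6

Starting from 5, a farthest node is 14 at distance 6.
One longest path: 5 – 10 – 8 – 1 – 2 – 19 – 14.
So the diameter is 6.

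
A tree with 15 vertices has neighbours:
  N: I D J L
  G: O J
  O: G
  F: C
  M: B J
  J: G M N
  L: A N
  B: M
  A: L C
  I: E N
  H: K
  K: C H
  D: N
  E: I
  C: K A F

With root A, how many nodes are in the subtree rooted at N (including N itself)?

Descendants of N (including itself): N, J, I, D, G, M, E, O, B. That's 9.

9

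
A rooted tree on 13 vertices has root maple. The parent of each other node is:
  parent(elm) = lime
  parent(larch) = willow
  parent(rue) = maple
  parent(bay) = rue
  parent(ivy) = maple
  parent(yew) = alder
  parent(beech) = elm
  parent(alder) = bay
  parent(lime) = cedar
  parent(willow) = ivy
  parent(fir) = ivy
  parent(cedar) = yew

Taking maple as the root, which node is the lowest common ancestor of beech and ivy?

maple

beech's ancestor chain is beech, elm, lime, cedar, yew, alder, bay, rue, maple and ivy's is ivy, maple; they first meet at maple.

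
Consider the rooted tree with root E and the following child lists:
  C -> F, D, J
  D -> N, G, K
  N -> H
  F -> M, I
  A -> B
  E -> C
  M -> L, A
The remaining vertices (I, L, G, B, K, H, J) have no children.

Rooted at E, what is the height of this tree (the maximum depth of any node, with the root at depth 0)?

5

B sits deepest: E – C – F – M – A – B — 5 edges from the root.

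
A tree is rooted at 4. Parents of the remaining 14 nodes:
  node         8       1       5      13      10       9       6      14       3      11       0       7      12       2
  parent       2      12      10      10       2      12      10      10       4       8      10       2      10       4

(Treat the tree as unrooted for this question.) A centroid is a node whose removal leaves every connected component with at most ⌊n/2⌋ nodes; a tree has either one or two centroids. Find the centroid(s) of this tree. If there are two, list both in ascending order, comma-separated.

10

Delete 10: the remaining components have sizes 6, 3, 1, 1, 1, 1, 1. Max 6 ≤ 7, so 10 is a centroid.
Every other node leaves some component of size > 7, so the centroid is unique.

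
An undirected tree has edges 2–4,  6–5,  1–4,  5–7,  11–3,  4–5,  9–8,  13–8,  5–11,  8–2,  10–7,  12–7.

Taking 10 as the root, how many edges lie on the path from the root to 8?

10 → 7 → 5 → 4 → 2 → 8 — 5 edges.

5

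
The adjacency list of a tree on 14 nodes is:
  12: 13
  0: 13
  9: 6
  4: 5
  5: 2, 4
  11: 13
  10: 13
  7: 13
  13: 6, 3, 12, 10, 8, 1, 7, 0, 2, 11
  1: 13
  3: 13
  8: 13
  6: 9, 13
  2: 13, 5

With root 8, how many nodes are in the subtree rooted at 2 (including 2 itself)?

Descendants of 2 (including itself): 2, 5, 4. That's 3.

3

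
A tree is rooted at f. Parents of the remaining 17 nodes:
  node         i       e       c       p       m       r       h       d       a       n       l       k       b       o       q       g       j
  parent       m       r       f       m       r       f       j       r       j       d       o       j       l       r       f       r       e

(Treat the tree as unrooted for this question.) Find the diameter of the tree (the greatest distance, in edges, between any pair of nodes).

6

Starting from b, a farthest node is a at distance 6.
One longest path: b – l – o – r – e – j – a.
So the diameter is 6.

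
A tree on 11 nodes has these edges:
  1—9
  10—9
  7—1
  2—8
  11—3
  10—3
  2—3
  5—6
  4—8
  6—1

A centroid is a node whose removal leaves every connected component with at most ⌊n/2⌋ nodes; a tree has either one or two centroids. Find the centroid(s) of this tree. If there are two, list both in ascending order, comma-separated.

If 10 is removed the pieces have sizes 5, 5, all ≤ ⌊11/2⌋ = 5.
Every other node leaves some component of size > 5, so the centroid is unique.

10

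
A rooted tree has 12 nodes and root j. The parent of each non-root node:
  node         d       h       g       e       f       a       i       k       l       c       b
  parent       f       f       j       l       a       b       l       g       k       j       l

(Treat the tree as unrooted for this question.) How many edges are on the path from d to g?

d–f–a–b–l–k–g: 6 edges.

6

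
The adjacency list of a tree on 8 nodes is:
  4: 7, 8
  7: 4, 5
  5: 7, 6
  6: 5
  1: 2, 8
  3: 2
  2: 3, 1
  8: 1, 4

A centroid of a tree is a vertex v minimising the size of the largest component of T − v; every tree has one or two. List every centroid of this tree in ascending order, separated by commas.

4, 8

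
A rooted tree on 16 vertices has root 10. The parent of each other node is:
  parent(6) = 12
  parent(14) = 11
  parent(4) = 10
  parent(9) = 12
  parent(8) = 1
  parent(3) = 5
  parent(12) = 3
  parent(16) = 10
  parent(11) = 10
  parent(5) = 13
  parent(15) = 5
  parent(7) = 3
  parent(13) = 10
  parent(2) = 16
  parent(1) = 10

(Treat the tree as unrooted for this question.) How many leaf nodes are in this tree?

8

The leaves are 2, 4, 6, 7, 8, 9, 14, 15.
That is 8 leaves.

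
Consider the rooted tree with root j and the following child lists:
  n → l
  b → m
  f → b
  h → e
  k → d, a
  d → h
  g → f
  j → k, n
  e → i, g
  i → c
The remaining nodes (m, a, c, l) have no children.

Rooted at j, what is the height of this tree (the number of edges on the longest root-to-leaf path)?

8

m sits deepest: j – k – d – h – e – g – f – b – m — 8 edges from the root.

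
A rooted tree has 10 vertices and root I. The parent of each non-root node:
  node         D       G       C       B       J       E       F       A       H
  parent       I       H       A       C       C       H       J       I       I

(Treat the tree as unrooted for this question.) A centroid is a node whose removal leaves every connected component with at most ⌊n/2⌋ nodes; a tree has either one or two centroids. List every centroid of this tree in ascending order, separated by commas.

A, I

Removing A splits the tree into components of sizes 5, 4; the largest is 5 ≤ ⌊10/2⌋ = 5.
Its neighbour I also leaves a largest component of size 5, so both are centroids.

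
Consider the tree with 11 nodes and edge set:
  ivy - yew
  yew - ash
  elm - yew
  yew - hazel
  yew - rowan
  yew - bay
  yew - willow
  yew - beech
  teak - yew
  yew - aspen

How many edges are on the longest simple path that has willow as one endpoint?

Distances from willow peak at 2, attained at bay (rowan, ivy, hazel, beech, ash, aspen, teak, elm also at distance 2).
willow-yew-bay

2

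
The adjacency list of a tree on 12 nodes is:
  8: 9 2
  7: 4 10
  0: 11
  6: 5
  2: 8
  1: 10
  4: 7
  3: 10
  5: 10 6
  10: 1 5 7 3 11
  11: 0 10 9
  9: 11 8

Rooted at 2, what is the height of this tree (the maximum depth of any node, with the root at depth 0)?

6 sits deepest: 2 → 8 → 9 → 11 → 10 → 5 → 6 — 6 edges from the root.

6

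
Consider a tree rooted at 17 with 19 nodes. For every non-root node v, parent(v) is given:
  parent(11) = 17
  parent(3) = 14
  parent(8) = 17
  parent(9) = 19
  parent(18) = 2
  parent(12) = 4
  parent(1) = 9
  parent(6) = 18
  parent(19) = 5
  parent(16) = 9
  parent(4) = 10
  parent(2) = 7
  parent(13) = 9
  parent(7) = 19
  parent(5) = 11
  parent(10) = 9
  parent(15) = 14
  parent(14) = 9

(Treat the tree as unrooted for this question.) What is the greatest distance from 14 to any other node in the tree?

6

Distances from 14 peak at 6, attained at 6 (8 also at distance 6).
14-9-19-7-2-18-6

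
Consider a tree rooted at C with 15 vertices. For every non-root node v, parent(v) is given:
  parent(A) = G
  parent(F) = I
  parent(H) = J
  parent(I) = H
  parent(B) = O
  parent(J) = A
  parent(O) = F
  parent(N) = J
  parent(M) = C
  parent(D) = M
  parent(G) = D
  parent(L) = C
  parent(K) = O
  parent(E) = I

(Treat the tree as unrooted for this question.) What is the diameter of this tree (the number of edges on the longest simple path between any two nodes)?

BFS from L reaches B last, at distance 11; BFS from B confirms no node is farther.
Path: L – C – M – D – G – A – J – H – I – F – O – B.

11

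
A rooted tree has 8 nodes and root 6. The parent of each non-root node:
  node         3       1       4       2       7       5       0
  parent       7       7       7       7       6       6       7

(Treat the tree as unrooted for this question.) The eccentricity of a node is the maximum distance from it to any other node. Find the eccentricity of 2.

A farthest node from 2 is 5.
The path 2-7-6-5 has 3 edges.

3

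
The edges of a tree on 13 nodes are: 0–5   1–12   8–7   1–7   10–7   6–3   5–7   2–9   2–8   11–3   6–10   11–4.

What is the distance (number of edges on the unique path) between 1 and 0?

3

1 - 7 - 5 - 0: 3 edges.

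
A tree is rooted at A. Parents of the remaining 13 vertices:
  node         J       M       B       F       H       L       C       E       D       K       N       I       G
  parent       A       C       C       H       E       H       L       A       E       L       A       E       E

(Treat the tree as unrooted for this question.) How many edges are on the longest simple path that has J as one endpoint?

The node farthest from J is M (B also at distance 6), via J-A-E-H-L-C-M — 6 edges.

6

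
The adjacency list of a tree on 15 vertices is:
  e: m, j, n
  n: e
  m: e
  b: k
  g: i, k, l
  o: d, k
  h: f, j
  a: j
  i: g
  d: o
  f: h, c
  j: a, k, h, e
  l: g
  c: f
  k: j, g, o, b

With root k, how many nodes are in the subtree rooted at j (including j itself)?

8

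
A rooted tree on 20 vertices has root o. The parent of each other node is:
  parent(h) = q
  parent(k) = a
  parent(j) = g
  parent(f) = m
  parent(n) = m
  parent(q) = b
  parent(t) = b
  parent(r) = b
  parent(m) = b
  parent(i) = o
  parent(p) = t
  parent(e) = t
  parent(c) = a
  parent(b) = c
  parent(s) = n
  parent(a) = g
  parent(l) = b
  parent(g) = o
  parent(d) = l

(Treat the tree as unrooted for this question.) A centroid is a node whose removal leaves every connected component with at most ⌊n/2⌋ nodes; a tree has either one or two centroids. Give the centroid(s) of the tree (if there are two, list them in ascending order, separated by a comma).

Removing b splits the tree into components of sizes 7, 4, 3, 2, 2, 1; the largest is 7 ≤ ⌊20/2⌋ = 10.
No neighbour of b does as well, so b is the unique centroid.

b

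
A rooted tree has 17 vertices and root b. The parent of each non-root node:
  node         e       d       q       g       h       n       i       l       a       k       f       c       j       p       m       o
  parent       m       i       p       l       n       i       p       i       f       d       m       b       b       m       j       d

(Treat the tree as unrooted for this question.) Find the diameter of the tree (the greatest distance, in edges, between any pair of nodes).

A longest path is c-b-j-m-p-i-l-g, with 7 edges.

7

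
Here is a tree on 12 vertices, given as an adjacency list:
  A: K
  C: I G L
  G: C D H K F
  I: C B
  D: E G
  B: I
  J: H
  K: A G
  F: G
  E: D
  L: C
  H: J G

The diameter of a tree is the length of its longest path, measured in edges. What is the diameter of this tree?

5

BFS from B reaches E last, at distance 5; BFS from E confirms no node is farther.
Path: B – I – C – G – D – E.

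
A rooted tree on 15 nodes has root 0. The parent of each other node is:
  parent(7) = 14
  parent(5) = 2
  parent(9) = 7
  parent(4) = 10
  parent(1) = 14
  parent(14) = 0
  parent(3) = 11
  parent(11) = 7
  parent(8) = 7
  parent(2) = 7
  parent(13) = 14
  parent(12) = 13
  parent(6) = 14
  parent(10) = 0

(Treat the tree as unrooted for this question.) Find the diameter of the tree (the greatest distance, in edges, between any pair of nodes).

6

BFS from 3 reaches 4 last, at distance 6; BFS from 4 confirms no node is farther.
Path: 3-11-7-14-0-10-4.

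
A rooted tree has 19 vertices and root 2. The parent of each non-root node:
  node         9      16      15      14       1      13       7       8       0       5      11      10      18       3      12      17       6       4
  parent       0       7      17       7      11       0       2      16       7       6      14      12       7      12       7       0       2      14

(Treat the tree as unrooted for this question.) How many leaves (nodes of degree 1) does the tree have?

Exactly 10 nodes have a single neighbour: 1, 3, 4, 5, 8, 9, 10, 13, 15, 18.

10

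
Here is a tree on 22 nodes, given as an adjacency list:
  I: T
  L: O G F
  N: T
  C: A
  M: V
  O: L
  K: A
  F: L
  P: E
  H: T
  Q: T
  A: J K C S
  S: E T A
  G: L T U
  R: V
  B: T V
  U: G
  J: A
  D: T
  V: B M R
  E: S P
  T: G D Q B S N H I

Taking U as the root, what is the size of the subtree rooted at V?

Descendants of V (including itself): V, R, M. That's 3.

3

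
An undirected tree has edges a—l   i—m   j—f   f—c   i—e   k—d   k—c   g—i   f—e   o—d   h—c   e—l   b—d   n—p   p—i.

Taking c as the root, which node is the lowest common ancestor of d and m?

c

Ancestors of d (toward the root): d, k, c.
Ancestors of m: m, i, e, f, c.
The deepest node appearing in both lists is c.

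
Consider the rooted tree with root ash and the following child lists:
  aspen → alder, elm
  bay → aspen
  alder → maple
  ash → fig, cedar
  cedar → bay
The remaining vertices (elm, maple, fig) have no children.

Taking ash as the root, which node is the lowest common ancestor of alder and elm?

aspen

Path alder→root: alder aspen bay cedar ash; path elm→root: elm aspen bay cedar ash.
First common node: aspen.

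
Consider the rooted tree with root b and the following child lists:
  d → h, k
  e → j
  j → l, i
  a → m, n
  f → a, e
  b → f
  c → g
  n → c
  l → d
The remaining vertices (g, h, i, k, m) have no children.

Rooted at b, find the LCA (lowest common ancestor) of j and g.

j's ancestor chain is j, e, f, b and g's is g, c, n, a, f, b; they first meet at f.

f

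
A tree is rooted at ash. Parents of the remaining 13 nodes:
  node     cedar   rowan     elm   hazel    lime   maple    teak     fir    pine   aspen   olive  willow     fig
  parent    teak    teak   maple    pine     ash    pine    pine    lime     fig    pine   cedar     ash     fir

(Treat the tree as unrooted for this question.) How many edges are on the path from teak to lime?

teak – pine – fig – fir – lime: 4 edges.

4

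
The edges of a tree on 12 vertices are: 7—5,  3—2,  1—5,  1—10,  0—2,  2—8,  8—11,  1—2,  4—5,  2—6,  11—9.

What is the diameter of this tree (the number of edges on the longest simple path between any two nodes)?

6

Starting from 9, a farthest node is 7 at distance 6.
One longest path: 9 – 11 – 8 – 2 – 1 – 5 – 7.
So the diameter is 6.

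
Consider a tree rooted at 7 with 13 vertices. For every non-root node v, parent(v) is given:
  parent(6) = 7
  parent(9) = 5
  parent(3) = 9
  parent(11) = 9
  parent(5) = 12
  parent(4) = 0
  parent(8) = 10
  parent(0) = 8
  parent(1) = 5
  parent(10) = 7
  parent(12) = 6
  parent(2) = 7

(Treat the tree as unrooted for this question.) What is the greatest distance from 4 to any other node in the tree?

9

Distances from 4 peak at 9, attained at 3 (11 also at distance 9).
4-0-8-10-7-6-12-5-9-3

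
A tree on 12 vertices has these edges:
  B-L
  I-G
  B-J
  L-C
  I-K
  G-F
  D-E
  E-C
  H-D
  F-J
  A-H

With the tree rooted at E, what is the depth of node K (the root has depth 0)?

Path from E to K: E–C–L–B–J–F–G–I–K, which has 8 edges.

8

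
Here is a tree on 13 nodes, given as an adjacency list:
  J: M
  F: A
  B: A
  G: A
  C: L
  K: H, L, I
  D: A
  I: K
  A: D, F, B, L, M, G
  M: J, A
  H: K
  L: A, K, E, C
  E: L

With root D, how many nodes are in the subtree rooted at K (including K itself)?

3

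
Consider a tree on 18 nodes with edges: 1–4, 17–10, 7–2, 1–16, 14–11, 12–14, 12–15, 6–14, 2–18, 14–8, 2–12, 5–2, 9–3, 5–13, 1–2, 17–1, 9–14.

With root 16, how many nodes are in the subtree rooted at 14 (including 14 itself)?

6

14's subtree: {14, 11, 9, 8, 6, 3}, size 6.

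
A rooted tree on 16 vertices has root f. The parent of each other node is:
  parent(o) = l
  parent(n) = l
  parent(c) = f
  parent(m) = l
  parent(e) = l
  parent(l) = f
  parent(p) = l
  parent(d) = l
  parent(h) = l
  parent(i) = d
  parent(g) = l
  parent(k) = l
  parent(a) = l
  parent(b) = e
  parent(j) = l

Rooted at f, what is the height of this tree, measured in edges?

3

The longest root-to-leaf path is f-l-e-b (3 edges).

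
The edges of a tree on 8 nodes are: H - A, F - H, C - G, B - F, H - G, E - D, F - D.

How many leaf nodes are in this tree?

4

Degree-1 nodes: A, B, C, E — 4 of them.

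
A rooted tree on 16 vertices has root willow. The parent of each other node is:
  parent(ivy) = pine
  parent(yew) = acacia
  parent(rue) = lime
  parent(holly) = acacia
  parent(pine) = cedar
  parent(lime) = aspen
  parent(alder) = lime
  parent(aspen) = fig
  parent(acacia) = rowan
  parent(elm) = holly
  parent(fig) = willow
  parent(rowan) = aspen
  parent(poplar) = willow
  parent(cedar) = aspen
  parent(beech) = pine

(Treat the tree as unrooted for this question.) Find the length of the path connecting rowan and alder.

3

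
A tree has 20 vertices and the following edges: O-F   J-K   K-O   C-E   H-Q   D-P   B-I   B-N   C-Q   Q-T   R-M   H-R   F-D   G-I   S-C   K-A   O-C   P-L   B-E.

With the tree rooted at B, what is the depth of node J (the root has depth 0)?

Path from B to J: B – E – C – O – K – J, which has 5 edges.

5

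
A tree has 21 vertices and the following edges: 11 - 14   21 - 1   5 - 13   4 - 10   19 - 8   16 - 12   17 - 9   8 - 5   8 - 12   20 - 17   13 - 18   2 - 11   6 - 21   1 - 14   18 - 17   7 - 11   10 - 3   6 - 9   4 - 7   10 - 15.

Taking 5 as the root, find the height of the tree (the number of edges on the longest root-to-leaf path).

The longest root-to-leaf path is 5–13–18–17–9–6–21–1–14–11–7–4–10–15 (13 edges).

13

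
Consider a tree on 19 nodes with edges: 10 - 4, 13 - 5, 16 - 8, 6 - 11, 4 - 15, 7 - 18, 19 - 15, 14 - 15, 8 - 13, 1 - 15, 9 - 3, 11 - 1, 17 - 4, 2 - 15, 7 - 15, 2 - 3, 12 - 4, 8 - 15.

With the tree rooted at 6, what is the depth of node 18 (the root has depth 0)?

Climbing from 18 to the root: 18–7–15–1–11–6. That's 5 steps.

5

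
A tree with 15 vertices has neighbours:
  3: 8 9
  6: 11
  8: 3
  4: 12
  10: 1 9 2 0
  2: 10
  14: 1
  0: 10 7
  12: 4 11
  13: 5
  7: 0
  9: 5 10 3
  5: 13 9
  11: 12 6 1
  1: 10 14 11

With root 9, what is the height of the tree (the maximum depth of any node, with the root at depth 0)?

The longest root-to-leaf path is 9 → 10 → 1 → 11 → 12 → 4 (5 edges).

5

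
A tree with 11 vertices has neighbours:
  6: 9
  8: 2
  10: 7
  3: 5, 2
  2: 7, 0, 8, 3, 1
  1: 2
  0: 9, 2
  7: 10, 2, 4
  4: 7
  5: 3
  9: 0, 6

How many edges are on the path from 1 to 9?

3

1–2–0–9: 3 edges.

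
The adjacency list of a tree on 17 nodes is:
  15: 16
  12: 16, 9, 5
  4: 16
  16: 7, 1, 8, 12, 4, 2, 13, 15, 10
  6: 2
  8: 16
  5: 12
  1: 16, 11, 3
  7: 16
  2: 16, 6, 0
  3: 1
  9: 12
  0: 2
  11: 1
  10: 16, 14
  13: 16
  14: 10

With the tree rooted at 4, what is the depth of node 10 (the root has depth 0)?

2

Path from 4 to 10: 4–16–10, which has 2 edges.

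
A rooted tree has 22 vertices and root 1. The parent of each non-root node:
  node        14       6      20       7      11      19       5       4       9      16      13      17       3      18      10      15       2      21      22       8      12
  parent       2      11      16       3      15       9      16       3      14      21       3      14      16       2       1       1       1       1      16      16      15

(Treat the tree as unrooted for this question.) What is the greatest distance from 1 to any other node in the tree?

The node farthest from 1 is 13 (19, 4, 7 also at distance 4), via 1–21–16–3–13 — 4 edges.

4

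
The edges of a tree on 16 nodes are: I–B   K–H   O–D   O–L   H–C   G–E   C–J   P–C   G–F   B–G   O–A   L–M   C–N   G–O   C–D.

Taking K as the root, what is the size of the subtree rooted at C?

Descendants of C (including itself): C, J, P, D, N, O, L, G, A, M, E, B, F, I. That's 14.

14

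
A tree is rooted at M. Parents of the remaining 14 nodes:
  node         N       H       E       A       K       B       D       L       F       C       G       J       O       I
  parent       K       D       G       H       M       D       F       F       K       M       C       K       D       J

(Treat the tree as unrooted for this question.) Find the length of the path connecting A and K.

4

Walking from A: A – H – D – F – K. Length 4.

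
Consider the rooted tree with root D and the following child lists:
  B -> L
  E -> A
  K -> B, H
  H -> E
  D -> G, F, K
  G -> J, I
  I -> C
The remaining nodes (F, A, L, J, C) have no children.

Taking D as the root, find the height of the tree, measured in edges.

4

The longest root-to-leaf path is D-K-H-E-A (4 edges).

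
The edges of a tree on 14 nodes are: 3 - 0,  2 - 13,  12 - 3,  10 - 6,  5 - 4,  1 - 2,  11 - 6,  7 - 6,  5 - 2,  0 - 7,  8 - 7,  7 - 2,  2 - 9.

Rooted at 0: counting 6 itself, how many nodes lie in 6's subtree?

3

6's subtree: {6, 11, 10}, size 3.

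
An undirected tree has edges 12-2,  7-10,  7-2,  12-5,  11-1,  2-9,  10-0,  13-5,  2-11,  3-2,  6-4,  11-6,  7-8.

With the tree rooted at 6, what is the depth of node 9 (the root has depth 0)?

Climbing from 9 to the root: 9 → 2 → 11 → 6. That's 3 steps.

3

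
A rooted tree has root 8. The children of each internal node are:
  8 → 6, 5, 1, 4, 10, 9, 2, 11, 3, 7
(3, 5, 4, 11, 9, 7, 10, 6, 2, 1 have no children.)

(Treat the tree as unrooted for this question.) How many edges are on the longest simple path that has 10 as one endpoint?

2

A farthest node from 10 is 7 (1, 3, 6, 9, 5, 11, 4, 2 also at distance 2).
The path 10–8–7 has 2 edges.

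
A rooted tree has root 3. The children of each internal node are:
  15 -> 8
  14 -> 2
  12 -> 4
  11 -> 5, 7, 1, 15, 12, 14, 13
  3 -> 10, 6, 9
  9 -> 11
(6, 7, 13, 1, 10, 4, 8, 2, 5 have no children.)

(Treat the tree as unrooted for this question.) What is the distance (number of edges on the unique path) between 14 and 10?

4

14 - 11 - 9 - 3 - 10: 4 edges.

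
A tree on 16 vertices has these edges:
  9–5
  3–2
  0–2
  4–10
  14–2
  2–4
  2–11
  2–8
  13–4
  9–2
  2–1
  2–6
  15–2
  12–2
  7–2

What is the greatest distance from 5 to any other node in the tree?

Distances from 5 peak at 4, attained at 10 (13 also at distance 4).
5-9-2-4-10

4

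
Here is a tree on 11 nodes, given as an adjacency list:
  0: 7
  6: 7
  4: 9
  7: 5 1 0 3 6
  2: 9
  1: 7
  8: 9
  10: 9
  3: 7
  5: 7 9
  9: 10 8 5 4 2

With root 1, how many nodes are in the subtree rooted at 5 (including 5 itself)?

6

Descendants of 5 (including itself): 5, 9, 2, 10, 4, 8. That's 6.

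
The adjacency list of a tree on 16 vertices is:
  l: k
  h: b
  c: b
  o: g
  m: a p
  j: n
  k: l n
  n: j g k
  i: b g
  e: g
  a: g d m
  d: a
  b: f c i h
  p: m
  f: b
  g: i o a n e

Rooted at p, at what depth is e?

4

Path from p to e: p → m → a → g → e, which has 4 edges.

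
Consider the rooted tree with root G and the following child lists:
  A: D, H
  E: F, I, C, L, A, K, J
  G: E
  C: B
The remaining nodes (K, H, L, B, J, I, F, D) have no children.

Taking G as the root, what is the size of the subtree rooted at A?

3

The subtree rooted at A contains: A, H, D — 3 nodes.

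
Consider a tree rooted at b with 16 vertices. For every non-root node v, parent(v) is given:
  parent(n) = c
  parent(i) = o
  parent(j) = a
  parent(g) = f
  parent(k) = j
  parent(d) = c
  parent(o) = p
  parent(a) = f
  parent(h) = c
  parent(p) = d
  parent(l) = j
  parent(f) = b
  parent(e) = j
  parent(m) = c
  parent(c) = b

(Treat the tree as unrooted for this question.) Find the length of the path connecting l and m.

The path is l - j - a - f - b - c - m, which has 6 edges.

6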